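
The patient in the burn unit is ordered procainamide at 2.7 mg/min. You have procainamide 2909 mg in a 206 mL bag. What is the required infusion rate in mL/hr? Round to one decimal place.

2.7 mg/min × 60 min/hr = 162 mg/hr
Concentration = 2909 mg ÷ 206 mL = 14.12136 mg/mL
Rate = 162 mg/hr ÷ 14.12136 mg/mL = 11.47198 mL/hr

11.5 mL/hr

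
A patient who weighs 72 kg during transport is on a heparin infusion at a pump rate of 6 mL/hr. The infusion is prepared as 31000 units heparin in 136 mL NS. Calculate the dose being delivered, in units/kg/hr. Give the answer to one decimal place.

19.0 units/kg/hr

Concentration = 31000 units ÷ 136 mL = 227.9412 units/mL
Drug rate = 6 mL/hr × 227.9412 units/mL = 1367.647 units/hr
1367.647 units/hr ÷ 72 kg = 18.9951 units/kg/hr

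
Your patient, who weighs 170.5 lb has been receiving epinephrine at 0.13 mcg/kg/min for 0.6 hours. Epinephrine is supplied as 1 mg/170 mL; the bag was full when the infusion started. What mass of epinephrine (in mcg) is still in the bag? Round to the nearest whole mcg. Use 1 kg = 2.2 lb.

637 mcg

Weight = 170.5 lb ÷ 2.2 lb/kg = 77.5 kg
Dose = 0.13 mcg/kg/min × 77.5 kg = 10.075 mcg/min
10.075 mcg/min × 60 min/hr = 604.5 mcg/hr
Concentration = 1 mg ÷ 170 mL = 0.005882353 mg/mL = 5.882353 mcg/mL
Rate = 604.5 mcg/hr ÷ 5.882353 mcg/mL = 102.765 mL/hr
Volume infused = 102.765 mL/hr × 0.6 hr = 61.659 mL
Volume remaining = 170 − 61.659 = 108.341 mL
Drug remaining = 108.341 mL × 5.882353 mcg/mL = 637.3 mcg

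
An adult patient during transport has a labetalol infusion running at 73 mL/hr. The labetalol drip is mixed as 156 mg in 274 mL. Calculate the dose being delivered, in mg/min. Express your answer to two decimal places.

Concentration = 156 mg ÷ 274 mL = 0.5693431 mg/mL
Drug rate = 73 mL/hr × 0.5693431 mg/mL = 41.56204 mg/hr
41.56204 mg/hr ÷ 60 min/hr = 0.6927007 mg/min

0.69 mg/min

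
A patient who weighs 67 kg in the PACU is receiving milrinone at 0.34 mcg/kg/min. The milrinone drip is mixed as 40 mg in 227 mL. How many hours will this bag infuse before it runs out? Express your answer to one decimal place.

Dose = 0.34 mcg/kg/min × 67 kg = 22.78 mcg/min
22.78 mcg/min × 60 min/hr = 1366.8 mcg/hr
Concentration = 40 mg ÷ 227 mL = 0.1762115 mg/mL = 176.2115 mcg/mL
Rate = 1366.8 mcg/hr ÷ 176.2115 mcg/mL = 7.75659 mL/hr
Duration = 227 mL ÷ 7.75659 mL/hr = 29.26544 hr

29.3 hours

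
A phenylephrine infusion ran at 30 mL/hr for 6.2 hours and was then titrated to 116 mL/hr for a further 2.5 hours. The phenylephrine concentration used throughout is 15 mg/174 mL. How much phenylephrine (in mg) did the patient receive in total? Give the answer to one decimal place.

Concentration = 15 mg ÷ 174 mL = 0.0862069 mg/mL
Stage 1: 30 mL/hr × 6.2 hr = 186 mL → 186 mL × 0.0862069 mg/mL = 16.03448 mg
Stage 2: 116 mL/hr × 2.5 hr = 290 mL → 290 mL × 0.0862069 mg/mL = 25 mg
Total = 16.03448 + 25 = 41.03448 mg

41.0 mg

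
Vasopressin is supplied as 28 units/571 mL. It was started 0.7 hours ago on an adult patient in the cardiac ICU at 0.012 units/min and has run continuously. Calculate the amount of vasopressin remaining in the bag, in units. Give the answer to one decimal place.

0.012 units/min × 60 min/hr = 0.72 units/hr
Concentration = 28 units ÷ 571 mL = 0.04903678 units/mL
Rate = 0.72 units/hr ÷ 0.04903678 units/mL = 14.68286 mL/hr
Volume infused = 14.68286 mL/hr × 0.7 hr = 10.278 mL
Volume remaining = 571 − 10.278 = 560.722 mL
Drug remaining = 560.722 mL × 0.04903678 units/mL = 27.496 units

27.5 units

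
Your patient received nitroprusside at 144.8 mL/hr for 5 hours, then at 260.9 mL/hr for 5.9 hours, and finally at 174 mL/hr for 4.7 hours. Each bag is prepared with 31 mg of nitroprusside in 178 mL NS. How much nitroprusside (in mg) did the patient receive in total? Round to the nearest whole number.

537 mg

Concentration = 31 mg ÷ 178 mL = 0.1741573 mg/mL
Stage 1: 144.8 mL/hr × 5 hr = 724 mL → 724 mL × 0.1741573 mg/mL = 126.0899 mg
Stage 2: 260.9 mL/hr × 5.9 hr = 1539.31 mL → 1539.31 mL × 0.1741573 mg/mL = 268.0821 mg
Stage 3: 174 mL/hr × 4.7 hr = 817.8 mL → 817.8 mL × 0.1741573 mg/mL = 142.4258 mg
Total = 126.0899 + 268.0821 + 142.4258 = 536.5978 mg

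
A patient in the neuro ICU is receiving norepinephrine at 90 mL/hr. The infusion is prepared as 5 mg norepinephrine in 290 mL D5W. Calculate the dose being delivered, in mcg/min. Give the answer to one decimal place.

Concentration = 5 mg ÷ 290 mL = 0.01724138 mg/mL = 17.24138 mcg/mL
Drug rate = 90 mL/hr × 17.24138 mcg/mL = 1551.724 mcg/hr
1551.724 mcg/hr ÷ 60 min/hr = 25.86207 mcg/min

25.9 mcg/min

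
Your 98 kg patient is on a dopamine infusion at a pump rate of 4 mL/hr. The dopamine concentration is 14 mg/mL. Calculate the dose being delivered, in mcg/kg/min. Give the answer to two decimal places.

9.52 mcg/kg/min

Concentration = 14 mg/mL = 14000 mcg/mL
Drug rate = 4 mL/hr × 14000 mcg/mL = 56000 mcg/hr
56000 mcg/hr ÷ 60 min/hr = 933.3333 mcg/min
933.3333 mcg/min ÷ 98 kg = 9.52381 mcg/kg/min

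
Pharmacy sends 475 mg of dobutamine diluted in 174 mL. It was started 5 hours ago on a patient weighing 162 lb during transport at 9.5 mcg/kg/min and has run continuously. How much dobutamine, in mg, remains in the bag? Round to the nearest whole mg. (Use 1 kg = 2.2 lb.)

Weight = 162 lb ÷ 2.2 lb/kg = 73.63636 kg
Dose = 9.5 mcg/kg/min × 73.63636 kg = 699.5455 mcg/min
699.5455 mcg/min × 60 min/hr = 41972.73 mcg/hr
Concentration = 475 mg ÷ 174 mL = 2.729885 mg/mL = 2729.885 mcg/mL
Rate = 41972.73 mcg/hr ÷ 2729.885 mcg/mL = 15.37527 mL/hr
Volume infused = 15.37527 mL/hr × 5 hr = 76.87636 mL
Volume remaining = 174 − 76.87636 = 97.12364 mL
Drug remaining = 97.12364 mL × 2729.885 mcg/mL = 265136.4 mcg = 265.1364 mg

265 mg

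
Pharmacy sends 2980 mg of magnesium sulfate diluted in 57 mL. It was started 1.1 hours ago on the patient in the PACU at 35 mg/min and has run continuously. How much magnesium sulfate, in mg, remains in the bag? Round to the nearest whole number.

35 mg/min × 60 min/hr = 2100 mg/hr
Concentration = 2980 mg ÷ 57 mL = 52.2807 mg/mL
Rate = 2100 mg/hr ÷ 52.2807 mg/mL = 40.16779 mL/hr
Volume infused = 40.16779 mL/hr × 1.1 hr = 44.18456 mL
Volume remaining = 57 − 44.18456 = 12.81544 mL
Drug remaining = 12.81544 mL × 52.2807 mg/mL = 670 mg

670 mg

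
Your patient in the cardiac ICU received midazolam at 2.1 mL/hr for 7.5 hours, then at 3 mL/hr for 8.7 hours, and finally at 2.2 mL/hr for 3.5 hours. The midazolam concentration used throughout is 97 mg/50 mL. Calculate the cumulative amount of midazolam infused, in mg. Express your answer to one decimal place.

Concentration = 97 mg ÷ 50 mL = 1.94 mg/mL
Stage 1: 2.1 mL/hr × 7.5 hr = 15.75 mL → 15.75 mL × 1.94 mg/mL = 30.555 mg
Stage 2: 3 mL/hr × 8.7 hr = 26.1 mL → 26.1 mL × 1.94 mg/mL = 50.634 mg
Stage 3: 2.2 mL/hr × 3.5 hr = 7.7 mL → 7.7 mL × 1.94 mg/mL = 14.938 mg
Total = 30.555 + 50.634 + 14.938 = 96.127 mg

96.1 mg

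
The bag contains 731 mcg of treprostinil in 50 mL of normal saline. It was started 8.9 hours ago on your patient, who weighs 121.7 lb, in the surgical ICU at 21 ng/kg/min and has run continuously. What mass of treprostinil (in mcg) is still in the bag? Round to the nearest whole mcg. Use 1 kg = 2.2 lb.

111 mcg

Weight = 121.7 lb ÷ 2.2 lb/kg = 55.31818 kg
Dose = 21 ng/kg/min × 55.31818 kg = 1161.682 ng/min
1161.682 ng/min × 60 min/hr = 69700.91 ng/hr
Concentration = 731 mcg ÷ 50 mL = 14.62 mcg/mL = 14620 ng/mL
Rate = 69700.91 ng/hr ÷ 14620 ng/mL = 4.767504 mL/hr
Volume infused = 4.767504 mL/hr × 8.9 hr = 42.43079 mL
Volume remaining = 50 − 42.43079 = 7.569214 mL
Drug remaining = 7.569214 mL × 14620 ng/mL = 110661.9 ng = 110.6619 mcg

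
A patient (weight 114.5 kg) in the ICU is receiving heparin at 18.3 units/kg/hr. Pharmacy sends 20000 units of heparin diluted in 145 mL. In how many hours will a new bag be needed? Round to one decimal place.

Dose = 18.3 units/kg/hr × 114.5 kg = 2095.35 units/hr
Concentration = 20000 units ÷ 145 mL = 137.931 units/mL
Rate = 2095.35 units/hr ÷ 137.931 units/mL = 15.19129 mL/hr
Duration = 145 mL ÷ 15.19129 mL/hr = 9.544945 hr

9.5 hours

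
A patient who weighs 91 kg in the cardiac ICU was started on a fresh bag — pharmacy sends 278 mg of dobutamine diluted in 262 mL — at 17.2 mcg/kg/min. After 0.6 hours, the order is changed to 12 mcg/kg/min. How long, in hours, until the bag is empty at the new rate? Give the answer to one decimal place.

3.4 hours

Initial rate:
Dose = 17.2 mcg/kg/min × 91 kg = 1565.2 mcg/min
1565.2 mcg/min × 60 min/hr = 93912 mcg/hr
Concentration = 278 mg ÷ 262 mL = 1.061069 mg/mL = 1061.069 mcg/mL
Rate = 93912 mcg/hr ÷ 1061.069 mcg/mL = 88.50699 mL/hr
Volume infused so far = 88.50699 mL/hr × 0.6 hr = 53.1042 mL
Volume remaining = 262 − 53.1042 = 208.8958 mL
New rate:
Dose = 12 mcg/kg/min × 91 kg = 1092 mcg/min
1092 mcg/min × 60 min/hr = 65520 mcg/hr
Rate = 65520 mcg/hr ÷ 1061.069 mcg/mL = 61.74906 mL/hr
Time remaining = 208.8958 mL ÷ 61.74906 mL/hr = 3.382979 hr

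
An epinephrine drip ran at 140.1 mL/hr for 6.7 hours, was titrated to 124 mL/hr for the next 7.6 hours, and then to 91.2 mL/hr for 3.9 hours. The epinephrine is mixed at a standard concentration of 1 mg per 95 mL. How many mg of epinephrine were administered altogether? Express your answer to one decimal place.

23.5 mg

Concentration = 1 mg ÷ 95 mL = 0.01052632 mg/mL
Stage 1: 140.1 mL/hr × 6.7 hr = 938.67 mL → 938.67 mL × 0.01052632 mg/mL = 9.880737 mg
Stage 2: 124 mL/hr × 7.6 hr = 942.4 mL → 942.4 mL × 0.01052632 mg/mL = 9.92 mg
Stage 3: 91.2 mL/hr × 3.9 hr = 355.68 mL → 355.68 mL × 0.01052632 mg/mL = 3.744 mg
Total = 9.880737 + 9.92 + 3.744 = 23.54474 mg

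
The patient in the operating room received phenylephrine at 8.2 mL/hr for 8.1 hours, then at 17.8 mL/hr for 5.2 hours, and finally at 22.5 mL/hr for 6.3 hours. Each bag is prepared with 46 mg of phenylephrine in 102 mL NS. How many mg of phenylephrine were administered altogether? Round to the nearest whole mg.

Concentration = 46 mg ÷ 102 mL = 0.4509804 mg/mL
Stage 1: 8.2 mL/hr × 8.1 hr = 66.42 mL → 66.42 mL × 0.4509804 mg/mL = 29.95412 mg
Stage 2: 17.8 mL/hr × 5.2 hr = 92.56 mL → 92.56 mL × 0.4509804 mg/mL = 41.74275 mg
Stage 3: 22.5 mL/hr × 6.3 hr = 141.75 mL → 141.75 mL × 0.4509804 mg/mL = 63.92647 mg
Total = 29.95412 + 41.74275 + 63.92647 = 135.6233 mg

136 mg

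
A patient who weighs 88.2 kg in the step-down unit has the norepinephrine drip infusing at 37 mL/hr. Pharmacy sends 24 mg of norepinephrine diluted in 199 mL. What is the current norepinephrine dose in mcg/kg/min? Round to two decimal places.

Concentration = 24 mg ÷ 199 mL = 0.120603 mg/mL = 120.603 mcg/mL
Drug rate = 37 mL/hr × 120.603 mcg/mL = 4462.312 mcg/hr
4462.312 mcg/hr ÷ 60 min/hr = 74.37186 mcg/min
74.37186 mcg/min ÷ 88.2 kg = 0.8432184 mcg/kg/min

0.84 mcg/kg/min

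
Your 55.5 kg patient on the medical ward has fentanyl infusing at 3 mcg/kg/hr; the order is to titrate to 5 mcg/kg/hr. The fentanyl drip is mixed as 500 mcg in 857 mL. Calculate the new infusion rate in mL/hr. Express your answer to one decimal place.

475.6 mL/hr

Dose = 5 mcg/kg/hr × 55.5 kg = 277.5 mcg/hr
Concentration = 500 mcg ÷ 857 mL = 0.5834306 mcg/mL
Rate = 277.5 mcg/hr ÷ 0.5834306 mcg/mL = 475.635 mL/hr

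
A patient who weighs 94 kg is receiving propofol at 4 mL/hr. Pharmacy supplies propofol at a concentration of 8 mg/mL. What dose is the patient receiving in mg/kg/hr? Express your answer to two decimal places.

0.34 mg/kg/hr

Drug rate = 4 mL/hr × 8 mg/mL = 32 mg/hr
32 mg/hr ÷ 94 kg = 0.3404255 mg/kg/hr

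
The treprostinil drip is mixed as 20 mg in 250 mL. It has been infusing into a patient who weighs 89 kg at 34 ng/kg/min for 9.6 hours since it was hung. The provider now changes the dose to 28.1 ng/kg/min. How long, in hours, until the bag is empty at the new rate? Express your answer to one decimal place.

121.7 hours

Initial rate:
Dose = 34 ng/kg/min × 89 kg = 3026 ng/min
3026 ng/min × 60 min/hr = 181560 ng/hr
Concentration = 20 mg ÷ 250 mL = 0.08 mg/mL = 80000 ng/mL
Rate = 181560 ng/hr ÷ 80000 ng/mL = 2.2695 mL/hr
Volume infused so far = 2.2695 mL/hr × 9.6 hr = 21.7872 mL
Volume remaining = 250 − 21.7872 = 228.2128 mL
New rate:
Dose = 28.1 ng/kg/min × 89 kg = 2500.9 ng/min
2500.9 ng/min × 60 min/hr = 150054 ng/hr
Rate = 150054 ng/hr ÷ 80000 ng/mL = 1.875675 mL/hr
Time remaining = 228.2128 mL ÷ 1.875675 mL/hr = 121.6697 hr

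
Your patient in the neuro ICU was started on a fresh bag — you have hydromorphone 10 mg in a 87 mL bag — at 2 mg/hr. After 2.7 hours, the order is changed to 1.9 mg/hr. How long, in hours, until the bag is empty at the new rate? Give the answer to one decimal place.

Initial rate:
Concentration = 10 mg ÷ 87 mL = 0.1149425 mg/mL
Rate = 2 mg/hr ÷ 0.1149425 mg/mL = 17.4 mL/hr
Volume infused so far = 17.4 mL/hr × 2.7 hr = 46.98 mL
Volume remaining = 87 − 46.98 = 40.02 mL
New rate:
Rate = 1.9 mg/hr ÷ 0.1149425 mg/mL = 16.53 mL/hr
Time remaining = 40.02 mL ÷ 16.53 mL/hr = 2.421053 hr

2.4 hours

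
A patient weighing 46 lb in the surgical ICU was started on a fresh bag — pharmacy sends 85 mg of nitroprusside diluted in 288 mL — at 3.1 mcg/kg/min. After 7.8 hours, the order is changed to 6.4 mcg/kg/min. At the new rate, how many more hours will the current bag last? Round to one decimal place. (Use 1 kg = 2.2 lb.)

Initial rate:
Weight = 46 lb ÷ 2.2 lb/kg = 20.90909 kg
Dose = 3.1 mcg/kg/min × 20.90909 kg = 64.81818 mcg/min
64.81818 mcg/min × 60 min/hr = 3889.091 mcg/hr
Concentration = 85 mg ÷ 288 mL = 0.2951389 mg/mL = 295.1389 mcg/mL
Rate = 3889.091 mcg/hr ÷ 295.1389 mcg/mL = 13.17716 mL/hr
Volume infused so far = 13.17716 mL/hr × 7.8 hr = 102.7818 mL
Volume remaining = 288 − 102.7818 = 185.2182 mL
New rate:
Dose = 6.4 mcg/kg/min × 20.90909 kg = 133.8182 mcg/min
133.8182 mcg/min × 60 min/hr = 8029.091 mcg/hr
Rate = 8029.091 mcg/hr ÷ 295.1389 mcg/mL = 27.20445 mL/hr
Time remaining = 185.2182 mL ÷ 27.20445 mL/hr = 6.808379 hr

6.8 hours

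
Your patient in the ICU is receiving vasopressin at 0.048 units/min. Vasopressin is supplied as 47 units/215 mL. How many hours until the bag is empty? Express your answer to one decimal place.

16.3 hours

0.048 units/min × 60 min/hr = 2.88 units/hr
Concentration = 47 units ÷ 215 mL = 0.2186047 units/mL
Rate = 2.88 units/hr ÷ 0.2186047 units/mL = 13.17447 mL/hr
Duration = 215 mL ÷ 13.17447 mL/hr = 16.31944 hr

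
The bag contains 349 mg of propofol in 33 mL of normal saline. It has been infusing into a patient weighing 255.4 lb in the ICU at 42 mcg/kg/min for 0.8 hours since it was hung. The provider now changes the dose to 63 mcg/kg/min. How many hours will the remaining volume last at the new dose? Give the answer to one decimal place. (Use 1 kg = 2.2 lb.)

Initial rate:
Weight = 255.4 lb ÷ 2.2 lb/kg = 116.0909 kg
Dose = 42 mcg/kg/min × 116.0909 kg = 4875.818 mcg/min
4875.818 mcg/min × 60 min/hr = 292549.1 mcg/hr
Concentration = 349 mg ÷ 33 mL = 10.57576 mg/mL = 10575.76 mcg/mL
Rate = 292549.1 mcg/hr ÷ 10575.76 mcg/mL = 27.66223 mL/hr
Volume infused so far = 27.66223 mL/hr × 0.8 hr = 22.12979 mL
Volume remaining = 33 − 22.12979 = 10.87021 mL
New rate:
Dose = 63 mcg/kg/min × 116.0909 kg = 7313.727 mcg/min
7313.727 mcg/min × 60 min/hr = 438823.6 mcg/hr
Rate = 438823.6 mcg/hr ÷ 10575.76 mcg/mL = 41.49335 mL/hr
Time remaining = 10.87021 mL ÷ 41.49335 mL/hr = 0.2619748 hr

0.3 hours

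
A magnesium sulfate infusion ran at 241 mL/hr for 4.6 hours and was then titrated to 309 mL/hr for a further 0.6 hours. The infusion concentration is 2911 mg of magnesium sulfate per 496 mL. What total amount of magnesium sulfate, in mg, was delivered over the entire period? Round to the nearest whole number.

Concentration = 2911 mg ÷ 496 mL = 5.868952 mg/mL
Stage 1: 241 mL/hr × 4.6 hr = 1108.6 mL → 1108.6 mL × 5.868952 mg/mL = 6506.32 mg
Stage 2: 309 mL/hr × 0.6 hr = 185.4 mL → 185.4 mL × 5.868952 mg/mL = 1088.104 mg
Total = 6506.32 + 1088.104 = 7594.423 mg

7594 mg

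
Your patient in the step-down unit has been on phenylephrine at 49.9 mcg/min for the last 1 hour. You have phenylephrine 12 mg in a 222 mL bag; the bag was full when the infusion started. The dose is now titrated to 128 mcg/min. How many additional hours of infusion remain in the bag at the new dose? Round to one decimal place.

Initial rate:
49.9 mcg/min × 60 min/hr = 2994 mcg/hr
Concentration = 12 mg ÷ 222 mL = 0.05405405 mg/mL = 54.05405 mcg/mL
Rate = 2994 mcg/hr ÷ 54.05405 mcg/mL = 55.389 mL/hr
Volume infused so far = 55.389 mL/hr × 1 hr = 55.389 mL
Volume remaining = 222 − 55.389 = 166.611 mL
New rate:
128 mcg/min × 60 min/hr = 7680 mcg/hr
Rate = 7680 mcg/hr ÷ 54.05405 mcg/mL = 142.08 mL/hr
Time remaining = 166.611 mL ÷ 142.08 mL/hr = 1.172656 hr

1.2 hours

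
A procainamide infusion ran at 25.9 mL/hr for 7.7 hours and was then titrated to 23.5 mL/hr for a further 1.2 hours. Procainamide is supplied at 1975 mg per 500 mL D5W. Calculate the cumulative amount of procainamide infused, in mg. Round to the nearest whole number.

Concentration = 1975 mg ÷ 500 mL = 3.95 mg/mL
Stage 1: 25.9 mL/hr × 7.7 hr = 199.43 mL → 199.43 mL × 3.95 mg/mL = 787.7485 mg
Stage 2: 23.5 mL/hr × 1.2 hr = 28.2 mL → 28.2 mL × 3.95 mg/mL = 111.39 mg
Total = 787.7485 + 111.39 = 899.1385 mg

899 mg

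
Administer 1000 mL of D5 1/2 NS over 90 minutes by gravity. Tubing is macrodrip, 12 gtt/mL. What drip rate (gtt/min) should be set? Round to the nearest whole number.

1000 mL ÷ (90 min) = 11.11111 mL/min
11.11111 mL/min × 12 gtt/mL = 133.3333 gtt/min

133 gtt/min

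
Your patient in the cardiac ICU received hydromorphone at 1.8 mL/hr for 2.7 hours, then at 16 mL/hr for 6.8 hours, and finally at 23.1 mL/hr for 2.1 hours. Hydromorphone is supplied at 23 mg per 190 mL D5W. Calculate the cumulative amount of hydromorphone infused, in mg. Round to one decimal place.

Concentration = 23 mg ÷ 190 mL = 0.1210526 mg/mL
Stage 1: 1.8 mL/hr × 2.7 hr = 4.86 mL → 4.86 mL × 0.1210526 mg/mL = 0.5883158 mg
Stage 2: 16 mL/hr × 6.8 hr = 108.8 mL → 108.8 mL × 0.1210526 mg/mL = 13.17053 mg
Stage 3: 23.1 mL/hr × 2.1 hr = 48.51 mL → 48.51 mL × 0.1210526 mg/mL = 5.872263 mg
Total = 0.5883158 + 13.17053 + 5.872263 = 19.63111 mg

19.6 mg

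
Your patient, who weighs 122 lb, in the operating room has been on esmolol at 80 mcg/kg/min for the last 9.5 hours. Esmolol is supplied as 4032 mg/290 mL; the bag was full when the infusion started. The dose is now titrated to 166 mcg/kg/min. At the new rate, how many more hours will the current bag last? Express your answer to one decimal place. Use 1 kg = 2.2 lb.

Initial rate:
Weight = 122 lb ÷ 2.2 lb/kg = 55.45455 kg
Dose = 80 mcg/kg/min × 55.45455 kg = 4436.364 mcg/min
4436.364 mcg/min × 60 min/hr = 266181.8 mcg/hr
Concentration = 4032 mg ÷ 290 mL = 13.90345 mg/mL = 13903.45 mcg/mL
Rate = 266181.8 mcg/hr ÷ 13903.45 mcg/mL = 19.14502 mL/hr
Volume infused so far = 19.14502 mL/hr × 9.5 hr = 181.8777 mL
Volume remaining = 290 − 181.8777 = 108.1223 mL
New rate:
Dose = 166 mcg/kg/min × 55.45455 kg = 9205.455 mcg/min
9205.455 mcg/min × 60 min/hr = 552327.3 mcg/hr
Rate = 552327.3 mcg/hr ÷ 13903.45 mcg/mL = 39.72592 mL/hr
Time remaining = 108.1223 mL ÷ 39.72592 mL/hr = 2.721706 hr

2.7 hours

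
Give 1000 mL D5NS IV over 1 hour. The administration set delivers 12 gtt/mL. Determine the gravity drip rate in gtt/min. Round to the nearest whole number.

200 gtt/min

1000 mL ÷ (1 hr × 60 = 60 min) = 16.66667 mL/min
16.66667 mL/min × 12 gtt/mL = 200 gtt/min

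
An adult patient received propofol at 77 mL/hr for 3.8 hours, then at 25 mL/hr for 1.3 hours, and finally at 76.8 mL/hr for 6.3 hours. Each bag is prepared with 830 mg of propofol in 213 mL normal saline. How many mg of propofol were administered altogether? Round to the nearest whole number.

Concentration = 830 mg ÷ 213 mL = 3.896714 mg/mL
Stage 1: 77 mL/hr × 3.8 hr = 292.6 mL → 292.6 mL × 3.896714 mg/mL = 1140.178 mg
Stage 2: 25 mL/hr × 1.3 hr = 32.5 mL → 32.5 mL × 3.896714 mg/mL = 126.6432 mg
Stage 3: 76.8 mL/hr × 6.3 hr = 483.84 mL → 483.84 mL × 3.896714 mg/mL = 1885.386 mg
Total = 1140.178 + 126.6432 + 1885.386 = 3152.208 mg

3152 mg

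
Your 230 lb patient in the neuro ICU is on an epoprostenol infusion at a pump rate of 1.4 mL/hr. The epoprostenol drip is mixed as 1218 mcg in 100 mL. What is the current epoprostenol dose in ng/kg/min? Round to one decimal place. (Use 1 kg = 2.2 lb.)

Weight = 230 lb ÷ 2.2 lb/kg = 104.5455 kg
Concentration = 1218 mcg ÷ 100 mL = 12.18 mcg/mL = 12180 ng/mL
Drug rate = 1.4 mL/hr × 12180 ng/mL = 17052 ng/hr
17052 ng/hr ÷ 60 min/hr = 284.2 ng/min
284.2 ng/min ÷ 104.5455 kg = 2.718435 ng/kg/min

2.7 ng/kg/min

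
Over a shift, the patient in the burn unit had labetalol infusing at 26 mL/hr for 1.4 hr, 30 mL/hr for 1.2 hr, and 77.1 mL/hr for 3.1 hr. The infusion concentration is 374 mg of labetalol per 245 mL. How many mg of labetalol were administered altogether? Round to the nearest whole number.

475 mg

Concentration = 374 mg ÷ 245 mL = 1.526531 mg/mL
Stage 1: 26 mL/hr × 1.4 hr = 36.4 mL → 36.4 mL × 1.526531 mg/mL = 55.56571 mg
Stage 2: 30 mL/hr × 1.2 hr = 36 mL → 36 mL × 1.526531 mg/mL = 54.9551 mg
Stage 3: 77.1 mL/hr × 3.1 hr = 239.01 mL → 239.01 mL × 1.526531 mg/mL = 364.8561 mg
Total = 55.56571 + 54.9551 + 364.8561 = 475.3769 mg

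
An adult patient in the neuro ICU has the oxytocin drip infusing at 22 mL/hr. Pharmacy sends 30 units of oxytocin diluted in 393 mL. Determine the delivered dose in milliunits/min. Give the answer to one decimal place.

28.0 milliunits/min

Concentration = 30 units ÷ 393 mL = 0.07633588 units/mL = 76.33588 milliunits/mL
Drug rate = 22 mL/hr × 76.33588 milliunits/mL = 1679.389 milliunits/hr
1679.389 milliunits/hr ÷ 60 min/hr = 27.98982 milliunits/min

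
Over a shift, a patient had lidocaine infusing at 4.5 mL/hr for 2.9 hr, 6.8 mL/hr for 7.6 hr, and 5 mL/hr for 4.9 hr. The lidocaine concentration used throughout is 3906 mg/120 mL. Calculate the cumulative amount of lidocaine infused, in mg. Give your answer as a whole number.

Concentration = 3906 mg ÷ 120 mL = 32.55 mg/mL
Stage 1: 4.5 mL/hr × 2.9 hr = 13.05 mL → 13.05 mL × 32.55 mg/mL = 424.7775 mg
Stage 2: 6.8 mL/hr × 7.6 hr = 51.68 mL → 51.68 mL × 32.55 mg/mL = 1682.184 mg
Stage 3: 5 mL/hr × 4.9 hr = 24.5 mL → 24.5 mL × 32.55 mg/mL = 797.475 mg
Total = 424.7775 + 1682.184 + 797.475 = 2904.436 mg

2904 mg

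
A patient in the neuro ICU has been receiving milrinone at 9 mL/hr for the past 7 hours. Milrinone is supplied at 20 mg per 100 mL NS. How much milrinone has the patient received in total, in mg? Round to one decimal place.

12.6 mg

Concentration = 20 mg ÷ 100 mL = 0.2 mg/mL = 200 mcg/mL
Drug rate = 9 mL/hr × 200 mcg/mL = 1800 mcg/hr
Total = 1800 mcg/hr × 7 hr = 12600 mcg = 12.6 mg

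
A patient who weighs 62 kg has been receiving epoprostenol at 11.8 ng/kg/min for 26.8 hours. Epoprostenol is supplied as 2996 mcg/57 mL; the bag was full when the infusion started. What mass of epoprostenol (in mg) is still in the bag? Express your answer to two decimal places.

1.82 mg

Dose = 11.8 ng/kg/min × 62 kg = 731.6 ng/min
731.6 ng/min × 60 min/hr = 43896 ng/hr
Concentration = 2996 mcg ÷ 57 mL = 52.5614 mcg/mL = 52561.4 ng/mL
Rate = 43896 ng/hr ÷ 52561.4 ng/mL = 0.8351375 mL/hr
Volume infused = 0.8351375 mL/hr × 26.8 hr = 22.38169 mL
Volume remaining = 57 − 22.38169 = 34.61831 mL
Drug remaining = 34.61831 mL × 52561.4 ng/mL = 1819587 ng = 1.819587 mg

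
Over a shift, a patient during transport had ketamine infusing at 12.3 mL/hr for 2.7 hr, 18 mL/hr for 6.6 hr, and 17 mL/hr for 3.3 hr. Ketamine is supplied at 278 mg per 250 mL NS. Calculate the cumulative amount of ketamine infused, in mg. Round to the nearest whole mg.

Concentration = 278 mg ÷ 250 mL = 1.112 mg/mL
Stage 1: 12.3 mL/hr × 2.7 hr = 33.21 mL → 33.21 mL × 1.112 mg/mL = 36.92952 mg
Stage 2: 18 mL/hr × 6.6 hr = 118.8 mL → 118.8 mL × 1.112 mg/mL = 132.1056 mg
Stage 3: 17 mL/hr × 3.3 hr = 56.1 mL → 56.1 mL × 1.112 mg/mL = 62.3832 mg
Total = 36.92952 + 132.1056 + 62.3832 = 231.4183 mg

231 mg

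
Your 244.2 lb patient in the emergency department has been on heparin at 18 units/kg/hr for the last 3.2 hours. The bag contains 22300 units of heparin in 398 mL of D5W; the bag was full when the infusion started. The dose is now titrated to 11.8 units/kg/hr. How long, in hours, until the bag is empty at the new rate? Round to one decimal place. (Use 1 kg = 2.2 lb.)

Initial rate:
Weight = 244.2 lb ÷ 2.2 lb/kg = 111 kg
Dose = 18 units/kg/hr × 111 kg = 1998 units/hr
Concentration = 22300 units ÷ 398 mL = 56.03015 units/mL
Rate = 1998 units/hr ÷ 56.03015 units/mL = 35.65937 mL/hr
Volume infused so far = 35.65937 mL/hr × 3.2 hr = 114.11 mL
Volume remaining = 398 − 114.11 = 283.89 mL
New rate:
Dose = 11.8 units/kg/hr × 111 kg = 1309.8 units/hr
Rate = 1309.8 units/hr ÷ 56.03015 units/mL = 23.3767 mL/hr
Time remaining = 283.89 mL ÷ 23.3767 mL/hr = 12.14414 hr

12.1 hours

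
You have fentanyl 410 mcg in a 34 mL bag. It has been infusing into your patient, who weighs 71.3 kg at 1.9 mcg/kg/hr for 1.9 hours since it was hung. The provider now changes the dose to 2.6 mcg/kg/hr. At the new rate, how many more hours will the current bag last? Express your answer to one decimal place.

0.8 hours

Initial rate:
Dose = 1.9 mcg/kg/hr × 71.3 kg = 135.47 mcg/hr
Concentration = 410 mcg ÷ 34 mL = 12.05882 mcg/mL
Rate = 135.47 mcg/hr ÷ 12.05882 mcg/mL = 11.2341 mL/hr
Volume infused so far = 11.2341 mL/hr × 1.9 hr = 21.34479 mL
Volume remaining = 34 − 21.34479 = 12.65521 mL
New rate:
Dose = 2.6 mcg/kg/hr × 71.3 kg = 185.38 mcg/hr
Rate = 185.38 mcg/hr ÷ 12.05882 mcg/mL = 15.37298 mL/hr
Time remaining = 12.65521 mL ÷ 15.37298 mL/hr = 0.8232118 hr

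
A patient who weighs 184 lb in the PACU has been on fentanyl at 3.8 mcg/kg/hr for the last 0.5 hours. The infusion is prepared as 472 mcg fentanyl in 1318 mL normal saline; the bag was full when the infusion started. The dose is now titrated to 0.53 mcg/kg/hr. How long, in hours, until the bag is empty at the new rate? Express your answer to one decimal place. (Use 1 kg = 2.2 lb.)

7.1 hours

Initial rate:
Weight = 184 lb ÷ 2.2 lb/kg = 83.63636 kg
Dose = 3.8 mcg/kg/hr × 83.63636 kg = 317.8182 mcg/hr
Concentration = 472 mcg ÷ 1318 mL = 0.3581184 mcg/mL
Rate = 317.8182 mcg/hr ÷ 0.3581184 mcg/mL = 887.4669 mL/hr
Volume infused so far = 887.4669 mL/hr × 0.5 hr = 443.7334 mL
Volume remaining = 1318 − 443.7334 = 874.2666 mL
New rate:
Dose = 0.53 mcg/kg/hr × 83.63636 kg = 44.32727 mcg/hr
Rate = 44.32727 mcg/hr ÷ 0.3581184 mcg/mL = 123.7783 mL/hr
Time remaining = 874.2666 mL ÷ 123.7783 mL/hr = 7.063167 hr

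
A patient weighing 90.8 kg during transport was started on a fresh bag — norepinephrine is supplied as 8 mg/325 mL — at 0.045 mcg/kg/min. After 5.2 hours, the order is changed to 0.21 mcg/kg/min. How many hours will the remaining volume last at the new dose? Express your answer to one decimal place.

Initial rate:
Dose = 0.045 mcg/kg/min × 90.8 kg = 4.086 mcg/min
4.086 mcg/min × 60 min/hr = 245.16 mcg/hr
Concentration = 8 mg ÷ 325 mL = 0.02461538 mg/mL = 24.61538 mcg/mL
Rate = 245.16 mcg/hr ÷ 24.61538 mcg/mL = 9.959625 mL/hr
Volume infused so far = 9.959625 mL/hr × 5.2 hr = 51.79005 mL
Volume remaining = 325 − 51.79005 = 273.2099 mL
New rate:
Dose = 0.21 mcg/kg/min × 90.8 kg = 19.068 mcg/min
19.068 mcg/min × 60 min/hr = 1144.08 mcg/hr
Rate = 1144.08 mcg/hr ÷ 24.61538 mcg/mL = 46.47825 mL/hr
Time remaining = 273.2099 mL ÷ 46.47825 mL/hr = 5.878232 hr

5.9 hours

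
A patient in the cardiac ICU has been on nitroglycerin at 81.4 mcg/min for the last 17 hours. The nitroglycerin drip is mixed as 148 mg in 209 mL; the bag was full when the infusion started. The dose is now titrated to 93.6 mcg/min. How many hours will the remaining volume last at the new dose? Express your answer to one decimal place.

Initial rate:
81.4 mcg/min × 60 min/hr = 4884 mcg/hr
Concentration = 148 mg ÷ 209 mL = 0.708134 mg/mL = 708.134 mcg/mL
Rate = 4884 mcg/hr ÷ 708.134 mcg/mL = 6.897 mL/hr
Volume infused so far = 6.897 mL/hr × 17 hr = 117.249 mL
Volume remaining = 209 − 117.249 = 91.751 mL
New rate:
93.6 mcg/min × 60 min/hr = 5616 mcg/hr
Rate = 5616 mcg/hr ÷ 708.134 mcg/mL = 7.930703 mL/hr
Time remaining = 91.751 mL ÷ 7.930703 mL/hr = 11.56909 hr

11.6 hours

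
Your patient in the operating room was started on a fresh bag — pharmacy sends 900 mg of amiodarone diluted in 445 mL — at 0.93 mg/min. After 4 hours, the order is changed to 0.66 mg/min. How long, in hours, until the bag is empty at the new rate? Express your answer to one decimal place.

Initial rate:
0.93 mg/min × 60 min/hr = 55.8 mg/hr
Concentration = 900 mg ÷ 445 mL = 2.022472 mg/mL
Rate = 55.8 mg/hr ÷ 2.022472 mg/mL = 27.59 mL/hr
Volume infused so far = 27.59 mL/hr × 4 hr = 110.36 mL
Volume remaining = 445 − 110.36 = 334.64 mL
New rate:
0.66 mg/min × 60 min/hr = 39.6 mg/hr
Rate = 39.6 mg/hr ÷ 2.022472 mg/mL = 19.58 mL/hr
Time remaining = 334.64 mL ÷ 19.58 mL/hr = 17.09091 hr

17.1 hours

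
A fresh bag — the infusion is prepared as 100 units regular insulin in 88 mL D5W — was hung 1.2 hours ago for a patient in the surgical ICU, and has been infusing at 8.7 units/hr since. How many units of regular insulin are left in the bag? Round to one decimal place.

89.6 units

Concentration = 100 units ÷ 88 mL = 1.136364 units/mL
Rate = 8.7 units/hr ÷ 1.136364 units/mL = 7.656 mL/hr
Volume infused = 7.656 mL/hr × 1.2 hr = 9.1872 mL
Volume remaining = 88 − 9.1872 = 78.8128 mL
Drug remaining = 78.8128 mL × 1.136364 units/mL = 89.56 units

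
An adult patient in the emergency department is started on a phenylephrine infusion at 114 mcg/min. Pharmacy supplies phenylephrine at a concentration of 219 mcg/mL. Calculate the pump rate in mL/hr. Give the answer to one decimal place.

114 mcg/min × 60 min/hr = 6840 mcg/hr
Rate = 6840 mcg/hr ÷ 219 mcg/mL = 31.23288 mL/hr

31.2 mL/hr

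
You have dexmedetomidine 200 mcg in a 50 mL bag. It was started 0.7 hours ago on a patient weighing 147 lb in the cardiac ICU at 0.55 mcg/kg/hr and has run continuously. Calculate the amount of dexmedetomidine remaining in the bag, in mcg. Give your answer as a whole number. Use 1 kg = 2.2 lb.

174 mcg

Weight = 147 lb ÷ 2.2 lb/kg = 66.81818 kg
Dose = 0.55 mcg/kg/hr × 66.81818 kg = 36.75 mcg/hr
Concentration = 200 mcg ÷ 50 mL = 4 mcg/mL
Rate = 36.75 mcg/hr ÷ 4 mcg/mL = 9.1875 mL/hr
Volume infused = 9.1875 mL/hr × 0.7 hr = 6.43125 mL
Volume remaining = 50 − 6.43125 = 43.56875 mL
Drug remaining = 43.56875 mL × 4 mcg/mL = 174.275 mcg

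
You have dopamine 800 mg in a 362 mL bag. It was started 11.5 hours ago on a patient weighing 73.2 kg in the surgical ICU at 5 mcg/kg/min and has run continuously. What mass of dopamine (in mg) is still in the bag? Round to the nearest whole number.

Dose = 5 mcg/kg/min × 73.2 kg = 366 mcg/min
366 mcg/min × 60 min/hr = 21960 mcg/hr
Concentration = 800 mg ÷ 362 mL = 2.209945 mg/mL = 2209.945 mcg/mL
Rate = 21960 mcg/hr ÷ 2209.945 mcg/mL = 9.9369 mL/hr
Volume infused = 9.9369 mL/hr × 11.5 hr = 114.2743 mL
Volume remaining = 362 − 114.2743 = 247.7257 mL
Drug remaining = 247.7257 mL × 2209.945 mcg/mL = 547460 mcg = 547.46 mg

547 mg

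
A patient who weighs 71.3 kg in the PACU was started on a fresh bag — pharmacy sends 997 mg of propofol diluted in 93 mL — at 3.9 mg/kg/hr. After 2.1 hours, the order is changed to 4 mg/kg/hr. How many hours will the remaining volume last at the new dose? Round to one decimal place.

1.4 hours

Initial rate:
Dose = 3.9 mg/kg/hr × 71.3 kg = 278.07 mg/hr
Concentration = 997 mg ÷ 93 mL = 10.72043 mg/mL
Rate = 278.07 mg/hr ÷ 10.72043 mg/mL = 25.93832 mL/hr
Volume infused so far = 25.93832 mL/hr × 2.1 hr = 54.47048 mL
Volume remaining = 93 − 54.47048 = 38.52952 mL
New rate:
Dose = 4 mg/kg/hr × 71.3 kg = 285.2 mg/hr
Rate = 285.2 mg/hr ÷ 10.72043 mg/mL = 26.60341 mL/hr
Time remaining = 38.52952 mL ÷ 26.60341 mL/hr = 1.448292 hr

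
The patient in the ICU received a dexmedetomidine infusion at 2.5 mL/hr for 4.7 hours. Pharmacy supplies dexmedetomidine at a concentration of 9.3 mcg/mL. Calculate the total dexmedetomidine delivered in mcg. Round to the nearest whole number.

109 mcg

Drug rate = 2.5 mL/hr × 9.3 mcg/mL = 23.25 mcg/hr
Total = 23.25 mcg/hr × 4.7 hr = 109.275 mcg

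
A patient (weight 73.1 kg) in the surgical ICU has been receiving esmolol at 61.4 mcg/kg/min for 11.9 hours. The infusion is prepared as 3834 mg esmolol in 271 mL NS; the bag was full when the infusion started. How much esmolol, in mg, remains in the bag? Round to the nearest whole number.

629 mg

Dose = 61.4 mcg/kg/min × 73.1 kg = 4488.34 mcg/min
4488.34 mcg/min × 60 min/hr = 269300.4 mcg/hr
Concentration = 3834 mg ÷ 271 mL = 14.1476 mg/mL = 14147.6 mcg/mL
Rate = 269300.4 mcg/hr ÷ 14147.6 mcg/mL = 19.03506 mL/hr
Volume infused = 19.03506 mL/hr × 11.9 hr = 226.5172 mL
Volume remaining = 271 − 226.5172 = 44.48282 mL
Drug remaining = 44.48282 mL × 14147.6 mcg/mL = 629325.2 mcg = 629.3252 mg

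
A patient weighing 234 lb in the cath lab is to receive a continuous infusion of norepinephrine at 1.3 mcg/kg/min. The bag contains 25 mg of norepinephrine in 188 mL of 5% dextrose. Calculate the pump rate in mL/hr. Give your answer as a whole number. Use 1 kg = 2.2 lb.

62 mL/hr

Weight = 234 lb ÷ 2.2 lb/kg = 106.3636 kg
Dose = 1.3 mcg/kg/min × 106.3636 kg = 138.2727 mcg/min
138.2727 mcg/min × 60 min/hr = 8296.364 mcg/hr
Concentration = 25 mg ÷ 188 mL = 0.1329787 mg/mL = 132.9787 mcg/mL
Rate = 8296.364 mcg/hr ÷ 132.9787 mcg/mL = 62.38865 mL/hr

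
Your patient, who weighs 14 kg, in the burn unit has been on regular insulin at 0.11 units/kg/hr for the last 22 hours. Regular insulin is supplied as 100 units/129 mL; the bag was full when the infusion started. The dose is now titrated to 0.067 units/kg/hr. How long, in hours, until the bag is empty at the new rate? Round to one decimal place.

70.5 hours

Initial rate:
Dose = 0.11 units/kg/hr × 14 kg = 1.54 units/hr
Concentration = 100 units ÷ 129 mL = 0.7751938 units/mL
Rate = 1.54 units/hr ÷ 0.7751938 units/mL = 1.9866 mL/hr
Volume infused so far = 1.9866 mL/hr × 22 hr = 43.7052 mL
Volume remaining = 129 − 43.7052 = 85.2948 mL
New rate:
Dose = 0.067 units/kg/hr × 14 kg = 0.938 units/hr
Rate = 0.938 units/hr ÷ 0.7751938 units/mL = 1.21002 mL/hr
Time remaining = 85.2948 mL ÷ 1.21002 mL/hr = 70.49041 hr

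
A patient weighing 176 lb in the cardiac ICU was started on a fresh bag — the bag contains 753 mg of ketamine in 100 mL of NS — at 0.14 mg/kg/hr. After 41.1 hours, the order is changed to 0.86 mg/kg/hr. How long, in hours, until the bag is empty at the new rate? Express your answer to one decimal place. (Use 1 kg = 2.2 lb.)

Initial rate:
Weight = 176 lb ÷ 2.2 lb/kg = 80 kg
Dose = 0.14 mg/kg/hr × 80 kg = 11.2 mg/hr
Concentration = 753 mg ÷ 100 mL = 7.53 mg/mL
Rate = 11.2 mg/hr ÷ 7.53 mg/mL = 1.487384 mL/hr
Volume infused so far = 1.487384 mL/hr × 41.1 hr = 61.13147 mL
Volume remaining = 100 − 61.13147 = 38.86853 mL
New rate:
Dose = 0.86 mg/kg/hr × 80 kg = 68.8 mg/hr
Rate = 68.8 mg/hr ÷ 7.53 mg/mL = 9.136786 mL/hr
Time remaining = 38.86853 mL ÷ 9.136786 mL/hr = 4.25407 hr

4.3 hours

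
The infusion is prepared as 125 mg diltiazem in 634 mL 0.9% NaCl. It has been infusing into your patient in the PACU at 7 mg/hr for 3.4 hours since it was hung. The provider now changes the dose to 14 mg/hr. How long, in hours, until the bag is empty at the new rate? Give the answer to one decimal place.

Initial rate:
Concentration = 125 mg ÷ 634 mL = 0.1971609 mg/mL
Rate = 7 mg/hr ÷ 0.1971609 mg/mL = 35.504 mL/hr
Volume infused so far = 35.504 mL/hr × 3.4 hr = 120.7136 mL
Volume remaining = 634 − 120.7136 = 513.2864 mL
New rate:
Rate = 14 mg/hr ÷ 0.1971609 mg/mL = 71.008 mL/hr
Time remaining = 513.2864 mL ÷ 71.008 mL/hr = 7.228571 hr

7.2 hours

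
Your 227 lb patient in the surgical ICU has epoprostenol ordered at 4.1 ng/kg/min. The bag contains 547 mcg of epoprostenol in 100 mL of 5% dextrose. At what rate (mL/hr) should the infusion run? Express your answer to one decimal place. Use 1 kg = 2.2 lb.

Weight = 227 lb ÷ 2.2 lb/kg = 103.1818 kg
Dose = 4.1 ng/kg/min × 103.1818 kg = 423.0455 ng/min
423.0455 ng/min × 60 min/hr = 25382.73 ng/hr
Concentration = 547 mcg ÷ 100 mL = 5.47 mcg/mL = 5470 ng/mL
Rate = 25382.73 ng/hr ÷ 5470 ng/mL = 4.640352 mL/hr

4.6 mL/hr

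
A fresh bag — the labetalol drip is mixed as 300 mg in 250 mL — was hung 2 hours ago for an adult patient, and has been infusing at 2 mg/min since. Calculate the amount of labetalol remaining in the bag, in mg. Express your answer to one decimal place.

60.0 mg

2 mg/min × 60 min/hr = 120 mg/hr
Concentration = 300 mg ÷ 250 mL = 1.2 mg/mL
Rate = 120 mg/hr ÷ 1.2 mg/mL = 100 mL/hr
Volume infused = 100 mL/hr × 2 hr = 200 mL
Volume remaining = 250 − 200 = 50 mL
Drug remaining = 50 mL × 1.2 mg/mL = 60 mg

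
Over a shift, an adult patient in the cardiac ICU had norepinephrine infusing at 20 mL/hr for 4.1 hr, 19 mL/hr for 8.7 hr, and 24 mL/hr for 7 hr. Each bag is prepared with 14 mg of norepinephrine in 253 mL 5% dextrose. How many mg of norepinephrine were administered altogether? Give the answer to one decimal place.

Concentration = 14 mg ÷ 253 mL = 0.05533597 mg/mL
Stage 1: 20 mL/hr × 4.1 hr = 82 mL → 82 mL × 0.05533597 mg/mL = 4.537549 mg
Stage 2: 19 mL/hr × 8.7 hr = 165.3 mL → 165.3 mL × 0.05533597 mg/mL = 9.147036 mg
Stage 3: 24 mL/hr × 7 hr = 168 mL → 168 mL × 0.05533597 mg/mL = 9.296443 mg
Total = 4.537549 + 9.147036 + 9.296443 = 22.98103 mg

23.0 mg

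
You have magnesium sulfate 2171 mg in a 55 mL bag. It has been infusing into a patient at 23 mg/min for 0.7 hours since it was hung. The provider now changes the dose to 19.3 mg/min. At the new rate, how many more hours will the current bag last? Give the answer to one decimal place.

1.0 hours

Initial rate:
23 mg/min × 60 min/hr = 1380 mg/hr
Concentration = 2171 mg ÷ 55 mL = 39.47273 mg/mL
Rate = 1380 mg/hr ÷ 39.47273 mg/mL = 34.96085 mL/hr
Volume infused so far = 34.96085 mL/hr × 0.7 hr = 24.47259 mL
Volume remaining = 55 − 24.47259 = 30.52741 mL
New rate:
19.3 mg/min × 60 min/hr = 1158 mg/hr
Rate = 1158 mg/hr ÷ 39.47273 mg/mL = 29.33671 mL/hr
Time remaining = 30.52741 mL ÷ 29.33671 mL/hr = 1.040587 hr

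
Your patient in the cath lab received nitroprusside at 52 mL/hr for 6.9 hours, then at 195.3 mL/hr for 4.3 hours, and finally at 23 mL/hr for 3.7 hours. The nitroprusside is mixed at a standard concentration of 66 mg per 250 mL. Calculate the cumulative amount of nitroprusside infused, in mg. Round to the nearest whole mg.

339 mg

Concentration = 66 mg ÷ 250 mL = 0.264 mg/mL
Stage 1: 52 mL/hr × 6.9 hr = 358.8 mL → 358.8 mL × 0.264 mg/mL = 94.7232 mg
Stage 2: 195.3 mL/hr × 4.3 hr = 839.79 mL → 839.79 mL × 0.264 mg/mL = 221.7046 mg
Stage 3: 23 mL/hr × 3.7 hr = 85.1 mL → 85.1 mL × 0.264 mg/mL = 22.4664 mg
Total = 94.7232 + 221.7046 + 22.4664 = 338.8942 mg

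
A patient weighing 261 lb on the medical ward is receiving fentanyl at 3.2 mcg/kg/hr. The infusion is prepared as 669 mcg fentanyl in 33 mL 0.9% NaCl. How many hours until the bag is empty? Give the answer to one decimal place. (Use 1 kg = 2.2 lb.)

Weight = 261 lb ÷ 2.2 lb/kg = 118.6364 kg
Dose = 3.2 mcg/kg/hr × 118.6364 kg = 379.6364 mcg/hr
Concentration = 669 mcg ÷ 33 mL = 20.27273 mcg/mL
Rate = 379.6364 mcg/hr ÷ 20.27273 mcg/mL = 18.72646 mL/hr
Duration = 33 mL ÷ 18.72646 mL/hr = 1.762213 hr

1.8 hours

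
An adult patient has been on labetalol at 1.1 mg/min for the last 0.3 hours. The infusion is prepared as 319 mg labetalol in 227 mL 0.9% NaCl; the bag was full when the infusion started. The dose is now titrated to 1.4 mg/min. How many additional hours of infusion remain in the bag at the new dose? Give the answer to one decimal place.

3.6 hours

Initial rate:
1.1 mg/min × 60 min/hr = 66 mg/hr
Concentration = 319 mg ÷ 227 mL = 1.405286 mg/mL
Rate = 66 mg/hr ÷ 1.405286 mg/mL = 46.96552 mL/hr
Volume infused so far = 46.96552 mL/hr × 0.3 hr = 14.08966 mL
Volume remaining = 227 − 14.08966 = 212.9103 mL
New rate:
1.4 mg/min × 60 min/hr = 84 mg/hr
Rate = 84 mg/hr ÷ 1.405286 mg/mL = 59.77429 mL/hr
Time remaining = 212.9103 mL ÷ 59.77429 mL/hr = 3.561905 hr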